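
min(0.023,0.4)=0.023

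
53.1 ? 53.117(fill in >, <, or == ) <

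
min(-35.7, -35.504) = -35.7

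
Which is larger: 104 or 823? 823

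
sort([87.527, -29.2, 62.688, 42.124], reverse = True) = [87.527, 62.688, 42.124, -29.2]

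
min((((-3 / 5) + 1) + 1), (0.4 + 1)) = 1.4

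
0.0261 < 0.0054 False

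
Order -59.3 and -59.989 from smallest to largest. -59.989, -59.3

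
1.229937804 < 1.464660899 True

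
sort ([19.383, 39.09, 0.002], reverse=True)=[39.09, 19.383, 0.002]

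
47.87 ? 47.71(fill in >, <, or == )>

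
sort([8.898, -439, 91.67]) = [-439, 8.898, 91.67]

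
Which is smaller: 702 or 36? 36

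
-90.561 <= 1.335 True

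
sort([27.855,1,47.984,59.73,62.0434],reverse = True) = [62.0434,59.73,47.984,27.855,1]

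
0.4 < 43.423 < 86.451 True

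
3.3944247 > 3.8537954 False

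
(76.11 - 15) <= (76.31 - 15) True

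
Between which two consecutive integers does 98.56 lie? 98 and 99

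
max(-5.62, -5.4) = -5.4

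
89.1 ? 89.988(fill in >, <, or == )<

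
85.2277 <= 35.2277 False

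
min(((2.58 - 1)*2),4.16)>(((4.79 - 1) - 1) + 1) False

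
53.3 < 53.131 False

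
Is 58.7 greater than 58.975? No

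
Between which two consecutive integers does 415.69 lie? 415 and 416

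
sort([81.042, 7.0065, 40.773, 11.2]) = [7.0065, 11.2, 40.773, 81.042]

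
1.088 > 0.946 True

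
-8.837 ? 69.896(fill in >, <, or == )<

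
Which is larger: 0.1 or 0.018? 0.1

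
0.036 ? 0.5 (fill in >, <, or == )<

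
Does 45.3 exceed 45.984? No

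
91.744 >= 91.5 True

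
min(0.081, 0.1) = 0.081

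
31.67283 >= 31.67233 True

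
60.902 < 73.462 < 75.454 True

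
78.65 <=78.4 False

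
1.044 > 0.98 True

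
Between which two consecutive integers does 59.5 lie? 59 and 60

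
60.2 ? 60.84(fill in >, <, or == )<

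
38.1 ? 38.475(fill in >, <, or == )<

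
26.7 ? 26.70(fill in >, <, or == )==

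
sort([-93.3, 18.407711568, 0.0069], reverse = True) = [18.407711568, 0.0069, -93.3]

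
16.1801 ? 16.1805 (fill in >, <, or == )<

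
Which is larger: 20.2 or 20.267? 20.267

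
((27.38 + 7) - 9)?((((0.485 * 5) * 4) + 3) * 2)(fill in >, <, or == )<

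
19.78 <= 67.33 True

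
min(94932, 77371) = 77371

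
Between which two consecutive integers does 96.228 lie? 96 and 97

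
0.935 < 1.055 True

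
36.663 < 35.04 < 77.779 False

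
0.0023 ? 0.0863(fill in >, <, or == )<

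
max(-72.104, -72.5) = -72.104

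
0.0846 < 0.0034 False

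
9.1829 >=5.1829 True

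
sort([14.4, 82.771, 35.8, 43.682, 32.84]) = [14.4, 32.84, 35.8, 43.682, 82.771]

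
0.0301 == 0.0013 False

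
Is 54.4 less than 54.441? Yes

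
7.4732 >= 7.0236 True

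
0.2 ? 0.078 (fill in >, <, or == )>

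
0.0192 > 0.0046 True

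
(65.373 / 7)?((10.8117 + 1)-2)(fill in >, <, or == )<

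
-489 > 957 False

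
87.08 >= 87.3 False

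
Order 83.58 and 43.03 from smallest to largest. 43.03, 83.58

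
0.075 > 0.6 False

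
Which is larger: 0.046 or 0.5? 0.5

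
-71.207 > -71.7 True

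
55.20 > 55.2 False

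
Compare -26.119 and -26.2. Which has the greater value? -26.119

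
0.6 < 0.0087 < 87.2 False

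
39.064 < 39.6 True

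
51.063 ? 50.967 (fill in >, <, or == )>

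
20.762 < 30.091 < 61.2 True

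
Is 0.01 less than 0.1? Yes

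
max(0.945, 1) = 1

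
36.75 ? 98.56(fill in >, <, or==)<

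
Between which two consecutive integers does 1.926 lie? 1 and 2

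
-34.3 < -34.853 False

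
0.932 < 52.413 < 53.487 True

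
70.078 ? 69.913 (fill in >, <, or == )>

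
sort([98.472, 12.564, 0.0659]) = [0.0659, 12.564, 98.472]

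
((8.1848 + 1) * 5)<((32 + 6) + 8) True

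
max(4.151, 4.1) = 4.151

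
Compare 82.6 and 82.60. They are equal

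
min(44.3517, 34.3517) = 34.3517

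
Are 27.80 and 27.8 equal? Yes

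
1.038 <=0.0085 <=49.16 False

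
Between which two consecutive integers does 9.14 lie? 9 and 10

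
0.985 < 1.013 True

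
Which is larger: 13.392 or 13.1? 13.392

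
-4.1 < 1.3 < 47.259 True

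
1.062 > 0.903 True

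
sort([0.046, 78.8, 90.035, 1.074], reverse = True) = [90.035, 78.8, 1.074, 0.046]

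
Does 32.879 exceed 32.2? Yes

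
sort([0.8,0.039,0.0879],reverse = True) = [0.8,0.0879,0.039]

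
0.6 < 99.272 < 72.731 False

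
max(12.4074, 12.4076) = 12.4076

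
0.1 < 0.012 False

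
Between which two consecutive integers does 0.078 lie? 0 and 1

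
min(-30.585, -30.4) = -30.585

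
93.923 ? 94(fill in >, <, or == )<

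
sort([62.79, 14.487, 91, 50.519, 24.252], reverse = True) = [91, 62.79, 50.519, 24.252, 14.487]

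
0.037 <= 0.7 True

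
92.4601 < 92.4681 True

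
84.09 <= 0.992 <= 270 False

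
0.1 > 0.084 True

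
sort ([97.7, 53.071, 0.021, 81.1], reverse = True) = [97.7, 81.1, 53.071, 0.021]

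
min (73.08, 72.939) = 72.939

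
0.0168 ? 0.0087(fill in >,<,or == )>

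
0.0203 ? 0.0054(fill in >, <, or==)>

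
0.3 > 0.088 True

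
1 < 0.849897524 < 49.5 False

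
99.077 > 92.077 True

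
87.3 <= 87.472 True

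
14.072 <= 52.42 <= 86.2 True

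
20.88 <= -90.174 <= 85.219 False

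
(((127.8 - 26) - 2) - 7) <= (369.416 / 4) False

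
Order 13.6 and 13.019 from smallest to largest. 13.019, 13.6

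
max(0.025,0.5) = 0.5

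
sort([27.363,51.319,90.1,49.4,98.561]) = [27.363,49.4,51.319,90.1,98.561]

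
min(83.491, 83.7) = 83.491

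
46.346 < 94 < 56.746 False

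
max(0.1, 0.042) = 0.1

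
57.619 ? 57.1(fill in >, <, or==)>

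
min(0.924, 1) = 0.924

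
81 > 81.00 False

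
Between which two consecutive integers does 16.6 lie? 16 and 17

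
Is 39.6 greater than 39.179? Yes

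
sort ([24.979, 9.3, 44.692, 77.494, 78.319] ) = [9.3, 24.979, 44.692, 77.494, 78.319]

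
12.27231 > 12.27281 False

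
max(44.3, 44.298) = 44.3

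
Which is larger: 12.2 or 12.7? 12.7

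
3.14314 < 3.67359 True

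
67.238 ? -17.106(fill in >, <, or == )>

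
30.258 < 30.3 True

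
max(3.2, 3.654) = 3.654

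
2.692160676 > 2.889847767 False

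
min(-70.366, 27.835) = -70.366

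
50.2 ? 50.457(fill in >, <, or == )<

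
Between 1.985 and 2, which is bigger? 2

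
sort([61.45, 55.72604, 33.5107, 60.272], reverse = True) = [61.45, 60.272, 55.72604, 33.5107]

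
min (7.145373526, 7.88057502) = 7.145373526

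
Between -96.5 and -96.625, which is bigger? -96.5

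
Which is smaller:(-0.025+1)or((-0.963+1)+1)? (-0.025+1)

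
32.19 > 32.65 False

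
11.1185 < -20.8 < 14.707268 False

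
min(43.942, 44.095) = 43.942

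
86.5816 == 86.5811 False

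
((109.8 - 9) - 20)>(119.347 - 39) True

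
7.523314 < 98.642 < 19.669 False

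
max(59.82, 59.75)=59.82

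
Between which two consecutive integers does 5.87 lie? 5 and 6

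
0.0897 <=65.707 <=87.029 True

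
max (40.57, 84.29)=84.29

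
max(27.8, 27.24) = 27.8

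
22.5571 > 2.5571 True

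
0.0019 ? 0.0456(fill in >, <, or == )<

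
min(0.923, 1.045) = 0.923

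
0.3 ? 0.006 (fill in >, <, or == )>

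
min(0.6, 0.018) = 0.018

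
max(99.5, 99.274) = 99.5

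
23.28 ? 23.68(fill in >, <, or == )<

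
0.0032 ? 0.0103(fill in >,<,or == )<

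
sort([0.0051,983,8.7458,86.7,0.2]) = [0.0051,0.2,8.7458,86.7,983]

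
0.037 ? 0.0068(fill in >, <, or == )>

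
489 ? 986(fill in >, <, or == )<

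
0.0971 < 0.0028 False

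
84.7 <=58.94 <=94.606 False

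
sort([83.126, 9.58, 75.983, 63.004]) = [9.58, 63.004, 75.983, 83.126]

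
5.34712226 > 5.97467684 False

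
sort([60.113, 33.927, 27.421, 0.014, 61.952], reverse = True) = [61.952, 60.113, 33.927, 27.421, 0.014]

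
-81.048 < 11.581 True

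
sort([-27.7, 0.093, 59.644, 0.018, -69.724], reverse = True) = [59.644, 0.093, 0.018, -27.7, -69.724]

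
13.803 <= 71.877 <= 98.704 True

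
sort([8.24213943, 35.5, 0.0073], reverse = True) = [35.5, 8.24213943, 0.0073]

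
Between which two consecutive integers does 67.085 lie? 67 and 68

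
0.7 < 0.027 False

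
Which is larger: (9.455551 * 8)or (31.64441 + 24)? (9.455551 * 8)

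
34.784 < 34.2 False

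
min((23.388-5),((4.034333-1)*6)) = 18.205998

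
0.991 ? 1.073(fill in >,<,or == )<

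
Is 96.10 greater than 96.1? No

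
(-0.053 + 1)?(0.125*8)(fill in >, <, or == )<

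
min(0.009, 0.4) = 0.009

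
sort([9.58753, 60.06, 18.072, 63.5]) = [9.58753, 18.072, 60.06, 63.5]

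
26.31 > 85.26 False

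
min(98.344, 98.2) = 98.2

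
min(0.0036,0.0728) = 0.0036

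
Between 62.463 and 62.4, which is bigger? 62.463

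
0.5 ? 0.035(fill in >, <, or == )>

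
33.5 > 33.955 False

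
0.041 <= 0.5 True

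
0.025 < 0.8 True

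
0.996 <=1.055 True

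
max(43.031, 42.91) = 43.031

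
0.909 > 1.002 False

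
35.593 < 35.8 True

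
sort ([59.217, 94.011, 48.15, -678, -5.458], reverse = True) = [94.011, 59.217, 48.15, -5.458, -678]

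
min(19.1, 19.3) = 19.1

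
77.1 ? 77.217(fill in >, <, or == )<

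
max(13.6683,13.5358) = 13.6683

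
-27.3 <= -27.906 False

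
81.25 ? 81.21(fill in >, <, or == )>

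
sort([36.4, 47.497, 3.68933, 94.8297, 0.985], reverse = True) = [94.8297, 47.497, 36.4, 3.68933, 0.985]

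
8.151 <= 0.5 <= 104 False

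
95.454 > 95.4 True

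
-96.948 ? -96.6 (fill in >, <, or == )<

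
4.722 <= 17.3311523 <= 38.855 True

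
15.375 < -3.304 False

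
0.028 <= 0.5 True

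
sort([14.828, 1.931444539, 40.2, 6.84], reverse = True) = [40.2, 14.828, 6.84, 1.931444539]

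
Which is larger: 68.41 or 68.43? 68.43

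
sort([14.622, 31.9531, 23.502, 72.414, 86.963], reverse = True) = [86.963, 72.414, 31.9531, 23.502, 14.622]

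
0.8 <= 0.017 False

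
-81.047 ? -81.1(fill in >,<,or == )>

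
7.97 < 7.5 False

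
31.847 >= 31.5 True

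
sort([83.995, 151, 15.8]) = [15.8, 83.995, 151]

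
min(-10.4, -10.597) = -10.597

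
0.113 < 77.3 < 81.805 True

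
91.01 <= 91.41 True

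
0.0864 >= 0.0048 True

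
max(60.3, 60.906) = 60.906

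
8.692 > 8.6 True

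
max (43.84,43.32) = 43.84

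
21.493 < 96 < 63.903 False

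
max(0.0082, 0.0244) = 0.0244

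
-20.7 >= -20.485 False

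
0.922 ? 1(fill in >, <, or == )<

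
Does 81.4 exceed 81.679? No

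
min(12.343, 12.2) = 12.2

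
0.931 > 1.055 False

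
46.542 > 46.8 False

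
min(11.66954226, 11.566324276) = 11.566324276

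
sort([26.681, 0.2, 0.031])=[0.031, 0.2, 26.681]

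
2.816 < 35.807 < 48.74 True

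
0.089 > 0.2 False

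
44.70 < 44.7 False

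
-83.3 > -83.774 True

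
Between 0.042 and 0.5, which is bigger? 0.5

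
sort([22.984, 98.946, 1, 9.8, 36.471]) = [1, 9.8, 22.984, 36.471, 98.946]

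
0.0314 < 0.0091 False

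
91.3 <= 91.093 False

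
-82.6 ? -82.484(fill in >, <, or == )<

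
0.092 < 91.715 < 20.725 False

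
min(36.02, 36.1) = 36.02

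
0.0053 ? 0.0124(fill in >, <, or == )<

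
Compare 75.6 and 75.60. They are equal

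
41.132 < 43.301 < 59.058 True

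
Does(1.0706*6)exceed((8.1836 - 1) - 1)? Yes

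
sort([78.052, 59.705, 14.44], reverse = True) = [78.052, 59.705, 14.44]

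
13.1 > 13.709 False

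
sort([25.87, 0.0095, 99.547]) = [0.0095, 25.87, 99.547]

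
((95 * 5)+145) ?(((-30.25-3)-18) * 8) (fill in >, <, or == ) >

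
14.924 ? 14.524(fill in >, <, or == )>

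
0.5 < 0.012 False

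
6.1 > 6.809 False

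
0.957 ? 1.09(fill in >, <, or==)<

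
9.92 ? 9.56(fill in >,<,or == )>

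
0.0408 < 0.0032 False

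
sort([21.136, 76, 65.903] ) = [21.136, 65.903, 76]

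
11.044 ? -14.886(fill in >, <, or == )>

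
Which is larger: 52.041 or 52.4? 52.4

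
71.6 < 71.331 False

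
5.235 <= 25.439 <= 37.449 True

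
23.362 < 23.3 False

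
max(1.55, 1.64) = 1.64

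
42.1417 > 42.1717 False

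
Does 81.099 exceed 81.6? No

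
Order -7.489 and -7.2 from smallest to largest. -7.489, -7.2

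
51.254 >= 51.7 False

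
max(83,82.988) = 83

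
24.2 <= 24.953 True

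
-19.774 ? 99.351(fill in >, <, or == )<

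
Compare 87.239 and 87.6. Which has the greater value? 87.6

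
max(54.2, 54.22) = 54.22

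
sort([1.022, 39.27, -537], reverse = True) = [39.27, 1.022, -537]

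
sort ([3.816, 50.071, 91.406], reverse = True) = [91.406, 50.071, 3.816]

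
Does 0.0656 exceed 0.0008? Yes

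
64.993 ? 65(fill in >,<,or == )<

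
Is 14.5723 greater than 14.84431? No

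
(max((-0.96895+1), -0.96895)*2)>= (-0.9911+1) True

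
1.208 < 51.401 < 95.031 True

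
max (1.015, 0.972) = 1.015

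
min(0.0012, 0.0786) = 0.0012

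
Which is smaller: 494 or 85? 85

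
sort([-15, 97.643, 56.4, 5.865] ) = [-15, 5.865, 56.4, 97.643]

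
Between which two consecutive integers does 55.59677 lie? 55 and 56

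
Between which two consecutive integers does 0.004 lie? 0 and 1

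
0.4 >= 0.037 True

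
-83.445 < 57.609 True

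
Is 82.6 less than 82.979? Yes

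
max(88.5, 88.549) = 88.549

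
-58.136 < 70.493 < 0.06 False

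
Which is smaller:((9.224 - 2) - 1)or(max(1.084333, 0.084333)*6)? ((9.224 - 2) - 1)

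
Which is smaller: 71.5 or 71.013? 71.013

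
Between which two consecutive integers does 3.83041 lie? 3 and 4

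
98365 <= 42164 False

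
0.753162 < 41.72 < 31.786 False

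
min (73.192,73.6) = 73.192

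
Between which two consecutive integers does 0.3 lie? 0 and 1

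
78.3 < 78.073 False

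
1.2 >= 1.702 False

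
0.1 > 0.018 True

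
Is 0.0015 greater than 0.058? No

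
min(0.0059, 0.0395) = 0.0059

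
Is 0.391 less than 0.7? Yes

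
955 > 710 True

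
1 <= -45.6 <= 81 False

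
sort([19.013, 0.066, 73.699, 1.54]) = [0.066, 1.54, 19.013, 73.699]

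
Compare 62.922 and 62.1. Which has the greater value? 62.922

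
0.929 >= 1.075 False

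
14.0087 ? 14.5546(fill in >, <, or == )<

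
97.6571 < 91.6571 False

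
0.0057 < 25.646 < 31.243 True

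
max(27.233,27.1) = 27.233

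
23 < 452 True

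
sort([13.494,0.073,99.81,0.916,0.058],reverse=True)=[99.81,13.494,0.916,0.073,0.058]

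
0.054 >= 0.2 False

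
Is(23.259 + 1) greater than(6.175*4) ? No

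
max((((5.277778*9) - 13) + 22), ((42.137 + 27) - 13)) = 56.500002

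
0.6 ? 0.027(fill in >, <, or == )>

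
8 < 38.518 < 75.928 True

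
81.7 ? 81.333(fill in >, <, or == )>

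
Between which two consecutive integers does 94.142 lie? 94 and 95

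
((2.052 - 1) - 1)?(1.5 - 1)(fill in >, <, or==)<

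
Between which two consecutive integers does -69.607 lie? -70 and -69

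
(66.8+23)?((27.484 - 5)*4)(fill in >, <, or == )<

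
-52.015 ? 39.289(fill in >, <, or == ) <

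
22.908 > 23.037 False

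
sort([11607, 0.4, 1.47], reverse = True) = [11607, 1.47, 0.4]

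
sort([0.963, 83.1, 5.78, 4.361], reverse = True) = [83.1, 5.78, 4.361, 0.963]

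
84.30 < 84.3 False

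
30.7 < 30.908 True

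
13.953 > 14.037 False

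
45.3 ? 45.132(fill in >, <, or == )>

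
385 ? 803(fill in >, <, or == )<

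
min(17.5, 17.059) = 17.059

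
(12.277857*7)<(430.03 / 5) True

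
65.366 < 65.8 True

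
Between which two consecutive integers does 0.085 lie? 0 and 1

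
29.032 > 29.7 False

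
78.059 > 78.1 False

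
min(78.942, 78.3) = 78.3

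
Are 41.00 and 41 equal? Yes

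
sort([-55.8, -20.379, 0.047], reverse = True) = [0.047, -20.379, -55.8]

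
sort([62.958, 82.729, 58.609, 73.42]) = [58.609, 62.958, 73.42, 82.729]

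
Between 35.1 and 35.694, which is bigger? 35.694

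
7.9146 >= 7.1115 True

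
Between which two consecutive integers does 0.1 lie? 0 and 1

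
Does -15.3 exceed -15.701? Yes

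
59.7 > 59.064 True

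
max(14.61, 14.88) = 14.88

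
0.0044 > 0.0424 False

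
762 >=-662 True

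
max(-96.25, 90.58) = 90.58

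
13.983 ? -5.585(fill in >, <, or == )>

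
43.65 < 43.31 False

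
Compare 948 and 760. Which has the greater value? 948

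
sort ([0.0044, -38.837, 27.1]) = [-38.837, 0.0044, 27.1]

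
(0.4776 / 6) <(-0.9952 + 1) False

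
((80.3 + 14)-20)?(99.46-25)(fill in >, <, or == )<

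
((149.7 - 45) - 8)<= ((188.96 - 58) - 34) True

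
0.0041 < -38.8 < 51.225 False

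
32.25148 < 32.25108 False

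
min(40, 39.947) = 39.947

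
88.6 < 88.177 False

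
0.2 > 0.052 True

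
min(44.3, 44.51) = 44.3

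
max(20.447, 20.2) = 20.447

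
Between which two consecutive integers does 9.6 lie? 9 and 10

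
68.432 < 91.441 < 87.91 False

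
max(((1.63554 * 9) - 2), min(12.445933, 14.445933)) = 12.71986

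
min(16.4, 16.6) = 16.4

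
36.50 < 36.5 False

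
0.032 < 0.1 True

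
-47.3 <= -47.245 True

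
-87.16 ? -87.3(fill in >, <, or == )>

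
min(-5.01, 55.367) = -5.01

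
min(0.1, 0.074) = 0.074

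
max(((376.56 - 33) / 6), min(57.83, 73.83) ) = 57.83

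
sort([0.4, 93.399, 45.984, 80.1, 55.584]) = [0.4, 45.984, 55.584, 80.1, 93.399]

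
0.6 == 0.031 False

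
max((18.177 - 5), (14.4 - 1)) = 13.4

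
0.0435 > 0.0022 True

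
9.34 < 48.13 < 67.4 True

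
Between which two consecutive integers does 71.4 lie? 71 and 72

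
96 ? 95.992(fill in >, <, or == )>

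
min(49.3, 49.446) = 49.3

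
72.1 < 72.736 True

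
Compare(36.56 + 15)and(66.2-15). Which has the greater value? (36.56 + 15)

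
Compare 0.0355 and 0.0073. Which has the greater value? 0.0355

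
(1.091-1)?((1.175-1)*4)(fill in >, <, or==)<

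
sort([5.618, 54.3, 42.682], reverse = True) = [54.3, 42.682, 5.618]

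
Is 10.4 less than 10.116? No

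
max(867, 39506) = 39506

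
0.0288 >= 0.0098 True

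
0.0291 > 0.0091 True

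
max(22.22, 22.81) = 22.81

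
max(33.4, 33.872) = 33.872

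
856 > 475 True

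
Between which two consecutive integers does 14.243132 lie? 14 and 15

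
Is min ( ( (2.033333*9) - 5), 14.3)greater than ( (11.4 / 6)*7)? No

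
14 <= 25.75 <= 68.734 True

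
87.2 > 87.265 False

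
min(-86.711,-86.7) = -86.711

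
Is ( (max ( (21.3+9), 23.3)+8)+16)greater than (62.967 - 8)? No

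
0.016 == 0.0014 False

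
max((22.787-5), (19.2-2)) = 17.787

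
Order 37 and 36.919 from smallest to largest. 36.919, 37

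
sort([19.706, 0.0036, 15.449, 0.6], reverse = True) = [19.706, 15.449, 0.6, 0.0036]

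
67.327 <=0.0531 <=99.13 False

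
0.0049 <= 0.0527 True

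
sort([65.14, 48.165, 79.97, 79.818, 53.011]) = [48.165, 53.011, 65.14, 79.818, 79.97]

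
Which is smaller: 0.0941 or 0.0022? 0.0022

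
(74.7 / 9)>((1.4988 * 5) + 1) False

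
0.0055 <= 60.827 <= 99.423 True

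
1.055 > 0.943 True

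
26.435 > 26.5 False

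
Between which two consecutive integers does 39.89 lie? 39 and 40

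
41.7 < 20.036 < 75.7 False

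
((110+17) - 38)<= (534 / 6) True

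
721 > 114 True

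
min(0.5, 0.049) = 0.049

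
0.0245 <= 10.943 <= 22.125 True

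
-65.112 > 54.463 False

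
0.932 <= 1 True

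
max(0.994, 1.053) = 1.053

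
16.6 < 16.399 False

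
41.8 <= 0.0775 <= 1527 False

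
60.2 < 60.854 True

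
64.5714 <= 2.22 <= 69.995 False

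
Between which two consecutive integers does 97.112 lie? 97 and 98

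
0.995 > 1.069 False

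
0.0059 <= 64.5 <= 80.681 True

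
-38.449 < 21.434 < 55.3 True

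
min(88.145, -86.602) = -86.602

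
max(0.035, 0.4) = 0.4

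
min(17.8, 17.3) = 17.3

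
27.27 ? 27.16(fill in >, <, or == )>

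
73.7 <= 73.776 True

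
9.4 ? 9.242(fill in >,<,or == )>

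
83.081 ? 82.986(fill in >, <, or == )>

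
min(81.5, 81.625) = 81.5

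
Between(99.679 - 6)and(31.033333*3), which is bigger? (99.679 - 6)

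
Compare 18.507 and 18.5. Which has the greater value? 18.507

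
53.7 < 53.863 True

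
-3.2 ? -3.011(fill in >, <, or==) <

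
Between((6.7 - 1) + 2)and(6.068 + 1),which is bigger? ((6.7 - 1) + 2)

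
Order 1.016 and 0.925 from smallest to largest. 0.925,1.016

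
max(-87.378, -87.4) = -87.378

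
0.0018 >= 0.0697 False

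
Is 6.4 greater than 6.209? Yes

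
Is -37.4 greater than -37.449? Yes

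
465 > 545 False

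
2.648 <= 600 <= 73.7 False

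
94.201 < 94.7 True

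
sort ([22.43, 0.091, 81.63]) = [0.091, 22.43, 81.63]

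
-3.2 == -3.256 False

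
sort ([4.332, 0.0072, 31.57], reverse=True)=[31.57, 4.332, 0.0072]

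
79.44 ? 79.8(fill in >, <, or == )<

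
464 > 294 True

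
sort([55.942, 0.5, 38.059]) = [0.5, 38.059, 55.942]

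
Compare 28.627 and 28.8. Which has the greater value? 28.8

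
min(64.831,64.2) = 64.2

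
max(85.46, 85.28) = 85.46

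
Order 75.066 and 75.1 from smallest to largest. 75.066, 75.1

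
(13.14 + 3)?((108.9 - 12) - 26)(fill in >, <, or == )<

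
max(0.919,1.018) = 1.018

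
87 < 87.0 False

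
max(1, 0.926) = 1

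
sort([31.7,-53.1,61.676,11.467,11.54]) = [-53.1,11.467,11.54,31.7,61.676]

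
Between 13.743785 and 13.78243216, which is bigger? 13.78243216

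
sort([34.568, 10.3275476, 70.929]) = [10.3275476, 34.568, 70.929]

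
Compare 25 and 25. They are equal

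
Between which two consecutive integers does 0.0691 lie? 0 and 1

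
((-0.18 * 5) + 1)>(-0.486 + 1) False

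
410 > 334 True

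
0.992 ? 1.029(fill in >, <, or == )<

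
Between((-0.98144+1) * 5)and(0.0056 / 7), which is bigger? ((-0.98144+1) * 5)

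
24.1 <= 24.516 True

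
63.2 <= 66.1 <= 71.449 True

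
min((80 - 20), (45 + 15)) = 60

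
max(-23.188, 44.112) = 44.112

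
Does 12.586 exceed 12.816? No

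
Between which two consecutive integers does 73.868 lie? 73 and 74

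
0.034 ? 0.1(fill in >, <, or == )<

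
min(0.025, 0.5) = 0.025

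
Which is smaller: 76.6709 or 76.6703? 76.6703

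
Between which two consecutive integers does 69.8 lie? 69 and 70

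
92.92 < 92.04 False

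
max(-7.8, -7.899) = -7.8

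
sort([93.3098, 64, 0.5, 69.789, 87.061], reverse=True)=[93.3098, 87.061, 69.789, 64, 0.5]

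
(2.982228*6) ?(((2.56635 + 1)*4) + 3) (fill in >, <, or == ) >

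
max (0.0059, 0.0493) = 0.0493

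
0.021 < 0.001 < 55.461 False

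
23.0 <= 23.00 True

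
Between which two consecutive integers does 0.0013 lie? 0 and 1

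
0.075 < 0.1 True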